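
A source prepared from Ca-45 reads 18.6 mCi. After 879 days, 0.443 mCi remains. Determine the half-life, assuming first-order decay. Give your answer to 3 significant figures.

A/A₀ = 0.443/18.6 ≈ 0.023817.
n = log₂(41.986) ≈ 5.3919 half-lives elapsed in 879 days.
t½ = 879/5.3919 ≈ 163.02 days.

163 days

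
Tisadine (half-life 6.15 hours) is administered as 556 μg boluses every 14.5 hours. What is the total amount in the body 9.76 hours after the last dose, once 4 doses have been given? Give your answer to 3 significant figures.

230 μg

The 4 doses were given 53.26, 38.76, 24.26, 9.76 hours ago.
Total = 556·(1/2)^(53.26/6.15) + 556·(1/2)^(38.76/6.15) + 556·(1/2)^(24.26/6.15) + 556·(1/2)^(9.76/6.15)
      = 1.3744 + 7.0445 + 36.107 + 185.07 ≈ 229.6 μg.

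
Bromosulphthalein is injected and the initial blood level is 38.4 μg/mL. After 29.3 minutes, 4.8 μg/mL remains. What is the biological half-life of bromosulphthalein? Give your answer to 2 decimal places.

A/A₀ = 4.8/38.4 ≈ 0.125.
n = log₂(8) ≈ 3 half-lives elapsed in 29.3 minutes.
t½ = 29.3/3 ≈ 9.7667 minutes.

9.77 minutes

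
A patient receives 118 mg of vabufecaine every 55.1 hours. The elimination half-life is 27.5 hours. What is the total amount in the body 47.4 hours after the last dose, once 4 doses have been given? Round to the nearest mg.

The 4 doses were given 212.7, 157.6, 102.5, 47.4 hours ago.
Total = 118·(1/2)^(212.7/27.5) + 118·(1/2)^(157.6/27.5) + 118·(1/2)^(102.5/27.5) + 118·(1/2)^(47.4/27.5)
      = 0.55405 + 2.2218 + 8.9097 + 35.729 ≈ 47.414 mg.

47 mg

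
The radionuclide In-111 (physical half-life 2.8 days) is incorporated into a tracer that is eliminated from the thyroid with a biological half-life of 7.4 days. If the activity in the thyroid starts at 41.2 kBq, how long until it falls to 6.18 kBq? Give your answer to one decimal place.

5.6 days

1/t_eff = 1/t_phys + 1/t_biol = 1/2.8 + 1/7.4 = 0.49228 per day.
t_eff = 2.8 × 7.4 / (2.8 + 7.4) ≈ 2.0314 days.
n = log₂(41.2/6.18) ≈ 2.737; t = 2.737 × 2.0314 ≈ 5.5598 days.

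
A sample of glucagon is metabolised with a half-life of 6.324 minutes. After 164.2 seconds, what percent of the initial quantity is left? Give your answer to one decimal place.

74.1%

164.2 seconds = 2.73667 minutes.
n = 2.73667/6.324 ≈ 0.43274 half-lives.
Fraction remaining = (1/2)^0.43274 ≈ 0.74085, i.e. 74.085%.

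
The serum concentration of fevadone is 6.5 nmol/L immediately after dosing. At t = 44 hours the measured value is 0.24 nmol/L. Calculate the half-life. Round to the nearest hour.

A/A₀ = 0.24/6.5 ≈ 0.036923.
n = log₂(27.083) ≈ 4.7593 half-lives elapsed in 44 hours.
t½ = 44/4.7593 ≈ 9.245 hours.

9 hours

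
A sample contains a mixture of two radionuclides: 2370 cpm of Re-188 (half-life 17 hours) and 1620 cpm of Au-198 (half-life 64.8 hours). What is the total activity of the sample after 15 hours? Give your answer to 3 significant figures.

Re-188: 2370 × (1/2)^(15/17) = 2370 × (1/2)^0.88235 ≈ 1285.7 cpm.
Au-198: 1620 × (1/2)^(15/64.8) = 1620 × (1/2)^0.23148 ≈ 1379.9 cpm.
Total = 1285.7 + 1379.9 ≈ 2665.5 cpm.

2670 cpm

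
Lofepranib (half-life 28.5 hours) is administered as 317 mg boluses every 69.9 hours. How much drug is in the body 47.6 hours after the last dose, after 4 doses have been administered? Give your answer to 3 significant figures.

The 4 doses were given 257.3, 187.4, 117.5, 47.6 hours ago.
Total = 317·(1/2)^(257.3/28.5) + 317·(1/2)^(187.4/28.5) + 317·(1/2)^(117.5/28.5) + 317·(1/2)^(47.6/28.5)
      = 0.60721 + 3.324 + 18.196 + 99.606 ≈ 121.73 mg.

122 mg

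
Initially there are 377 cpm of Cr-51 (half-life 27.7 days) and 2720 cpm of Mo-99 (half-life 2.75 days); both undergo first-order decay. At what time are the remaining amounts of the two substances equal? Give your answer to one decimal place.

Set 377·(1/2)^(t/27.7) = 2720·(1/2)^(t/2.75).
Taking log₂: log₂(377/2720) = t·(1/27.7 − 1/2.75).
log₂(0.1386) = -2.851; 1/27.7 − 1/2.75 = -0.32754.
t = -2.851 / -0.32754 ≈ 8.7043 days.

8.7 days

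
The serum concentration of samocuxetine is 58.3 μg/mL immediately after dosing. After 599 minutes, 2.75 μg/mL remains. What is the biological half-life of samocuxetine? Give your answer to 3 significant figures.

136 minutes

A/A₀ = 2.75/58.3 ≈ 0.04717.
n = log₂(21.2) ≈ 4.406 half-lives elapsed in 599 minutes.
t½ = 599/4.406 ≈ 135.95 minutes.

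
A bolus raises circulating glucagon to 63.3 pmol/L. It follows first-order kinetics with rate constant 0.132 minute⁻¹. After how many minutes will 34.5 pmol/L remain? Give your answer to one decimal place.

t½ = ln 2 / k = 0.69315 / 0.132 ≈ 5.2511 minutes.
Fraction remaining = 34.5/63.3 ≈ 0.54502.
n = log₂(63.3/34.5) = ln(1.8348)/ln 2 ≈ 0.87561 half-lives.
t = n × t½ = 0.87561 × 5.2511 ≈ 4.5979 minutes.

4.6 minutes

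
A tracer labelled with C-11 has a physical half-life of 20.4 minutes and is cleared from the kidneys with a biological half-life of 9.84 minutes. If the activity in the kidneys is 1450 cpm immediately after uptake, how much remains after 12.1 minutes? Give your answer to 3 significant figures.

410 cpm

1/t_eff = 1/t_phys + 1/t_biol = 1/20.4 + 1/9.84 = 0.15065 per minute.
t_eff = 20.4 × 9.84 / (20.4 + 9.84) ≈ 6.6381 minutes.
Remaining = 1450 × (1/2)^(12.1/6.6381) = 1450 × (1/2)^1.8228 ≈ 409.87 cpm.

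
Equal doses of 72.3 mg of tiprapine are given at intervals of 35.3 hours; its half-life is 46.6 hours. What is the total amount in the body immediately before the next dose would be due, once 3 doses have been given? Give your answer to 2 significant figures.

83 mg

The 3 doses were given 105.9, 70.6, 35.3 hours ago.
Total = 72.3·(1/2)^(105.9/46.6) + 72.3·(1/2)^(70.6/46.6) + 72.3·(1/2)^(35.3/46.6)
      = 14.964 + 25.297 + 42.767 ≈ 83.027 mg.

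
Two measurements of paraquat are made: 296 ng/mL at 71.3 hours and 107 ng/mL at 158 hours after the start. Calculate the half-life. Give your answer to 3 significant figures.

Over Δt = 158 − 71.3 = 86.7 hours, the level fell by a factor of 296/107 ≈ 2.7664.
n = log₂(2.7664) ≈ 1.468 half-lives, so t½ = 86.7/1.468 ≈ 59.06 hours.

59.1 hours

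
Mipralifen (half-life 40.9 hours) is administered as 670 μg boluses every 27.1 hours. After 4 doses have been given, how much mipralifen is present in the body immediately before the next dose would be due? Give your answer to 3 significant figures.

966 μg

The 4 doses were given 108.4, 81.3, 54.2, 27.1 hours ago.
Total = 670·(1/2)^(108.4/40.9) + 670·(1/2)^(81.3/40.9) + 670·(1/2)^(54.2/40.9) + 670·(1/2)^(27.1/40.9)
      = 106.72 + 168.93 + 267.4 + 423.27 ≈ 966.31 μg.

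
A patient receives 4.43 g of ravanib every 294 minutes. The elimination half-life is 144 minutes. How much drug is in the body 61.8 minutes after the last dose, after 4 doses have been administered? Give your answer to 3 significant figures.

4.33 g

The 4 doses were given 943.8, 649.8, 355.8, 61.8 minutes ago.
Total = 4.43·(1/2)^(943.8/144) + 4.43·(1/2)^(649.8/144) + 4.43·(1/2)^(355.8/144) + 4.43·(1/2)^(61.8/144)
      = 0.047141 + 0.19409 + 0.79911 + 3.2901 ≈ 4.3305 g.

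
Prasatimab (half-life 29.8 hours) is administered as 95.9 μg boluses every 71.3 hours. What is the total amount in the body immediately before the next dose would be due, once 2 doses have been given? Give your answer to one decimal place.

The 2 doses were given 142.6, 71.3 hours ago.
Total = 95.9·(1/2)^(142.6/29.8) + 95.9·(1/2)^(71.3/29.8)
      = 3.4779 + 18.263 ≈ 21.741 μg.

21.7 μg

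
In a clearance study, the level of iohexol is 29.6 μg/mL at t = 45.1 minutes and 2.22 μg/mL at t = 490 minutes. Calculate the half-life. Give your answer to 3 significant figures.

119 minutes

Over Δt = 490 − 45.1 = 444.9 minutes, the level fell by a factor of 29.6/2.22 ≈ 13.333.
n = log₂(13.333) ≈ 3.737 half-lives, so t½ = 444.9/3.737 ≈ 119.05 minutes.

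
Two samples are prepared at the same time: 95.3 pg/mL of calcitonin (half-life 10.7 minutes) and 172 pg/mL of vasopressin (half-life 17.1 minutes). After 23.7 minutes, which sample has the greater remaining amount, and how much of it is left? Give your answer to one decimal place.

vasopressin, 65.8 pg/mL

calcitonin: 95.3 × (1/2)^2.215 ≈ 20.527 pg/mL.
vasopressin: 172 × (1/2)^1.386 ≈ 65.813 pg/mL.
Vasopressin has more remaining, at ≈ 65.813 pg/mL.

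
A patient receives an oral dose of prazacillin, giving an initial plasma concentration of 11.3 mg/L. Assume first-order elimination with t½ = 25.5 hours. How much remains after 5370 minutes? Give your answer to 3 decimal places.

0.992 mg/L

Convert the elapsed time: 5370 minutes = 89.5 hours.
Number of half-lives: n = 89.5/25.5 ≈ 3.5098.
Remaining = 11.3 × (1/2)^3.5098 = 11.3 × 0.08779 ≈ 0.99202 mg/L.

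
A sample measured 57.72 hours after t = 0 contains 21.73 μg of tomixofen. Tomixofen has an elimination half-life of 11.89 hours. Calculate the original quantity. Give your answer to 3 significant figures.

Number of half-lives elapsed: n = 57.72/11.89 ≈ 4.8545.
A₀ = A × 2^n = 21.73 × 2^4.8545 = 21.73 × 28.93 ≈ 628.65 μg.

629 μg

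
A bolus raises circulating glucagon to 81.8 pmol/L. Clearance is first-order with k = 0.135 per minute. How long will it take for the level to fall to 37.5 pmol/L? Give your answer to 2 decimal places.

t½ = ln 2 / k = 0.69315 / 0.135 ≈ 5.1344 minutes.
Fraction remaining = 37.5/81.8 ≈ 0.45844.
n = log₂(81.8/37.5) = ln(2.1813)/ln 2 ≈ 1.1252 half-lives.
t = n × t½ = 1.1252 × 5.1344 ≈ 5.7773 minutes.

5.78 minutes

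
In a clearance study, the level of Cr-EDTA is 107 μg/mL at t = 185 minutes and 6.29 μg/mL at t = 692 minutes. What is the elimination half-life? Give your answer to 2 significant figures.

120 minutes

Over Δt = 692 − 185 = 507 minutes, the level fell by a factor of 107/6.29 ≈ 17.011.
n = log₂(17.011) ≈ 4.0884 half-lives, so t½ = 507/4.0884 ≈ 124.01 minutes.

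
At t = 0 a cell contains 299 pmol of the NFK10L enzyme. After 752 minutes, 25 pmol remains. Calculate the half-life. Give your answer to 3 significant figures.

210 minutes

A/A₀ = 25/299 ≈ 0.083612.
n = log₂(11.96) ≈ 3.5801 half-lives elapsed in 752 minutes.
t½ = 752/3.5801 ≈ 210.05 minutes.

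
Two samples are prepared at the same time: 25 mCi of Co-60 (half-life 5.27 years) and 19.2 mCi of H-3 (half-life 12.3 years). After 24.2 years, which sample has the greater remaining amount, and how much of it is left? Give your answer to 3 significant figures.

H-3, 4.91 mCi

Co-60: 25 × (1/2)^4.592 ≈ 1.0366 mCi.
H-3: 19.2 × (1/2)^1.9675 ≈ 4.9094 mCi.
H-3 has more remaining, at ≈ 4.9094 mCi.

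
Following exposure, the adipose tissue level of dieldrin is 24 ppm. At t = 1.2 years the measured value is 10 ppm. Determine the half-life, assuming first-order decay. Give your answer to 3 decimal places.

A/A₀ = 10/24 ≈ 0.41667.
n = log₂(2.4) ≈ 1.263 half-lives elapsed in 1.2 years.
t½ = 1.2/1.263 ≈ 0.95009 years.

0.950 years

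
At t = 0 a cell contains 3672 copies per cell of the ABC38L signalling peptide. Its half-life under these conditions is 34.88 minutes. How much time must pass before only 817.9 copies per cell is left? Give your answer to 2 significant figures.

Fraction remaining = 817.9/3672 ≈ 0.22274.
n = log₂(3672/817.9) = ln(4.4895)/ln 2 ≈ 2.1666 half-lives.
t = n × t½ = 2.1666 × 34.88 ≈ 75.57 minutes.

76 minutes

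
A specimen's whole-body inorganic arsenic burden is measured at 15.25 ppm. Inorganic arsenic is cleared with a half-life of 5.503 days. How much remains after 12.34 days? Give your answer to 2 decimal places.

Number of half-lives: n = 12.34/5.503 ≈ 2.2424.
Remaining = 15.25 × (1/2)^2.2424 = 15.25 × 0.21133 ≈ 3.2228 ppm.

3.22 ppm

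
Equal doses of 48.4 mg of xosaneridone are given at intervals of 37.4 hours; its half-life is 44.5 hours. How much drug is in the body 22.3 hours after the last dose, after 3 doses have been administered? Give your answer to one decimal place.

64.0 mg

The 3 doses were given 97.1, 59.7, 22.3 hours ago.
Total = 48.4·(1/2)^(97.1/44.5) + 48.4·(1/2)^(59.7/44.5) + 48.4·(1/2)^(22.3/44.5)
      = 10.666 + 19.098 + 34.197 ≈ 63.961 mg.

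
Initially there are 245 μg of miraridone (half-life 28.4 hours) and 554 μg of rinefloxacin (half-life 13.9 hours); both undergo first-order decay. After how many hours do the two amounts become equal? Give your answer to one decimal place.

Set 245·(1/2)^(t/28.4) = 554·(1/2)^(t/13.9).
Taking log₂: log₂(245/554) = t·(1/28.4 − 1/13.9).
log₂(0.44224) = -1.1771; 1/28.4 − 1/13.9 = -0.036731.
t = -1.1771 / -0.036731 ≈ 32.046 hours.

32.0 hours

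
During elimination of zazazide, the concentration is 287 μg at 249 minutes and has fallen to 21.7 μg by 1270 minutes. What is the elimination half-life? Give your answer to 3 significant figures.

Over Δt = 1270 − 249 = 1021 minutes, the level fell by a factor of 287/21.7 ≈ 13.226.
n = log₂(13.226) ≈ 3.7253 half-lives, so t½ = 1021/3.7253 ≈ 274.07 minutes.

274 minutes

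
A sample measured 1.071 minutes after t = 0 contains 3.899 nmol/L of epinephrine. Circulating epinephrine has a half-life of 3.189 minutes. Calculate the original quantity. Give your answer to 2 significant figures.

4.9 nmol/L

Number of half-lives elapsed: n = 1.071/3.189 ≈ 0.33584.
A₀ = A × 2^n = 3.899 × 2^0.33584 = 3.899 × 1.2621 ≈ 4.921 nmol/L.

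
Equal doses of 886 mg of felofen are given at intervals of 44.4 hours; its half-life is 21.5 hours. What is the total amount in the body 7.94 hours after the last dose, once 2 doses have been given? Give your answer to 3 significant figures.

850 mg

The 2 doses were given 52.34, 7.94 hours ago.
Total = 886·(1/2)^(52.34/21.5) + 886·(1/2)^(7.94/21.5)
      = 163.91 + 685.9 ≈ 849.81 mg.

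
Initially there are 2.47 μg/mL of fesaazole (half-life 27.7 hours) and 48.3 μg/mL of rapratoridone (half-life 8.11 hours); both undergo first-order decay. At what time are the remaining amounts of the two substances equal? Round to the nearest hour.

Set 2.47·(1/2)^(t/27.7) = 48.3·(1/2)^(t/8.11).
Taking log₂: log₂(2.47/48.3) = t·(1/27.7 − 1/8.11).
log₂(0.051139) = -4.2894; 1/27.7 − 1/8.11 = -0.087203.
t = -4.2894 / -0.087203 ≈ 49.189 hours.

49 hours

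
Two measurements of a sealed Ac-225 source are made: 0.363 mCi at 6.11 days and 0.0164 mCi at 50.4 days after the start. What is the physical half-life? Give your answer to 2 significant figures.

Over Δt = 50.4 − 6.11 = 44.29 days, the level fell by a factor of 0.363/0.0164 ≈ 22.134.
n = log₂(22.134) ≈ 4.4682 half-lives, so t½ = 44.29/4.4682 ≈ 9.9123 days.

9.9 days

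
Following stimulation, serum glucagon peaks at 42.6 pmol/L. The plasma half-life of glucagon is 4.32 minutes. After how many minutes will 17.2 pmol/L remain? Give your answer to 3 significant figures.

5.65 minutes

Fraction remaining = 17.2/42.6 ≈ 0.40376.
n = log₂(42.6/17.2) = ln(2.4767)/ln 2 ≈ 1.3084 half-lives.
t = n × t½ = 1.3084 × 4.32 ≈ 5.6525 minutes.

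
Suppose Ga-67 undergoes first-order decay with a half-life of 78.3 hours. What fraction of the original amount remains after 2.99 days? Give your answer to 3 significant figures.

0.530

2.99 days = 71.76 hours.
n = 71.76/78.3 ≈ 0.91648 half-lives.
Fraction remaining = (1/2)^0.91648 ≈ 0.5298.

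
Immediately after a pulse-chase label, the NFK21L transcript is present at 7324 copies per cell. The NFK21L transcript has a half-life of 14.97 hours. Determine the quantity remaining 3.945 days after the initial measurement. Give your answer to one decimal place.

91.4 copies per cell

Convert the elapsed time: 3.945 days = 94.68 hours.
Number of half-lives: n = 94.68/14.97 ≈ 6.3246.
Remaining = 7324 × (1/2)^6.3246 = 7324 × 0.012476 ≈ 91.377 copies per cell.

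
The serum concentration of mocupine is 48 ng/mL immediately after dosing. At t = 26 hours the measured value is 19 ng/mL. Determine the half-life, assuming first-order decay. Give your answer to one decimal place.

19.4 hours

A/A₀ = 19/48 ≈ 0.39583.
n = log₂(2.5263) ≈ 1.337 half-lives elapsed in 26 hours.
t½ = 26/1.337 ≈ 19.446 hours.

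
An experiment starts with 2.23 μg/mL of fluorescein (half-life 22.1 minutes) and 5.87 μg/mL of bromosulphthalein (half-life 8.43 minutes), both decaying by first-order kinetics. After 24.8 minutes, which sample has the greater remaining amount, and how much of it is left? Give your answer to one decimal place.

fluorescein: 2.23 × (1/2)^1.1222 ≈ 1.0245 μg/mL.
bromosulphthalein: 5.87 × (1/2)^2.9419 ≈ 0.76392 μg/mL.
Fluorescein has more remaining, at ≈ 1.0245 μg/mL.

fluorescein, 1.0 μg/mL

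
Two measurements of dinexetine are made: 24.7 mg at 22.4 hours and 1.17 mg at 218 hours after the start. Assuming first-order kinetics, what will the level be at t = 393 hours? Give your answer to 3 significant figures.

Over Δt = 218 − 22.4 = 195.6 hours, the level fell by a factor of 24.7/1.17 ≈ 21.111.
n = log₂(21.111) ≈ 4.3999 half-lives, so t½ = 195.6/4.3999 ≈ 44.455 hours.
From t = 218 to t = 393: 1.17 × (1/2)^((393−218)/44.455) ≈ 0.076413 mg.

0.0764 mg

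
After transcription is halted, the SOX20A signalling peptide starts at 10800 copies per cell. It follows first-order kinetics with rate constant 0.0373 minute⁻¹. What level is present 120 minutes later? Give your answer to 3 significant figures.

t½ = ln 2 / λ = 0.69315 / 0.0373 ≈ 18.583 minutes.
Number of half-lives: n = 120/18.583 ≈ 6.4575.
Remaining = 10800 × (1/2)^6.4575 = 10800 × 0.011379 ≈ 122.89 copies per cell.

123 copies per cell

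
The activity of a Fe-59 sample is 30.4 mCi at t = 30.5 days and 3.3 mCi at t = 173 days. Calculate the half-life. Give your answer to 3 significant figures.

Over Δt = 173 − 30.5 = 142.5 days, the level fell by a factor of 30.4/3.3 ≈ 9.2121.
n = log₂(9.2121) ≈ 3.2035 half-lives, so t½ = 142.5/3.2035 ≈ 44.482 days.

44.5 days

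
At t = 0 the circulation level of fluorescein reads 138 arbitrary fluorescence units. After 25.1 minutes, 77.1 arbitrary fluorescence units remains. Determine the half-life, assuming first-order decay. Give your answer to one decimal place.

A/A₀ = 77.1/138 ≈ 0.5587.
n = log₂(1.7899) ≈ 0.83987 half-lives elapsed in 25.1 minutes.
t½ = 25.1/0.83987 ≈ 29.886 minutes.

29.9 minutes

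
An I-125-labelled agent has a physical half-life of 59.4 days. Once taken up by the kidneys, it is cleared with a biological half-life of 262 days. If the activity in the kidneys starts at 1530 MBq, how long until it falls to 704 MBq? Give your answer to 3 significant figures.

54.2 days

1/t_eff = 1/t_phys + 1/t_biol = 1/59.4 + 1/262 = 0.020652 per day.
t_eff = 59.4 × 262 / (59.4 + 262) ≈ 48.422 days.
n = log₂(1530/704) ≈ 1.1199; t = 1.1199 × 48.422 ≈ 54.227 days.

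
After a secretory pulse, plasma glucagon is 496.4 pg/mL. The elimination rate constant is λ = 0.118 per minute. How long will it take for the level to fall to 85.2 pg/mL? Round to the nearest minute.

15 minutes

t½ = ln 2 / λ = 0.69315 / 0.118 ≈ 5.8741 minutes.
Fraction remaining = 85.2/496.4 ≈ 0.17164.
n = log₂(496.4/85.2) = ln(5.8263)/ln 2 ≈ 2.5426 half-lives.
t = n × t½ = 2.5426 × 5.8741 ≈ 14.935 minutes.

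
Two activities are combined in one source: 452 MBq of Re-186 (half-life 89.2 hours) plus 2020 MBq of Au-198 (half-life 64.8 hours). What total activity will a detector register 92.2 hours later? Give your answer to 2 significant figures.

Re-186: 452 × (1/2)^(92.2/89.2) = 452 × (1/2)^1.0336 ≈ 220.79 MBq.
Au-198: 2020 × (1/2)^(92.2/64.8) = 2020 × (1/2)^1.4228 ≈ 753.41 MBq.
Total = 220.79 + 753.41 ≈ 974.21 MBq.

970 MBq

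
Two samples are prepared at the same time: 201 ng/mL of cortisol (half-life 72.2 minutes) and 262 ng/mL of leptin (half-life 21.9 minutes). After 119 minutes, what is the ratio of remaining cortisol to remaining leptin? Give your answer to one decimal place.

cortisol: 201 × (1/2)^(119/72.2) = 201 × (1/2)^1.6482 ≈ 64.127 ng/mL.
leptin: 262 × (1/2)^(119/21.9) = 262 × (1/2)^5.4338 ≈ 6.0613 ng/mL.
Ratio ≈ 64.127 / 6.0613 ≈ 10.58.

10.6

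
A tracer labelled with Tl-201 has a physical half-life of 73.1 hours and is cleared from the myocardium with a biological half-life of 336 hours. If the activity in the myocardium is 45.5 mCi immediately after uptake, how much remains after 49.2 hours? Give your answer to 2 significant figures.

26 mCi

1/t_eff = 1/t_phys + 1/t_biol = 1/73.1 + 1/336 = 0.016656 per hour.
t_eff = 73.1 × 336 / (73.1 + 336) ≈ 60.038 hours.
Remaining = 45.5 × (1/2)^(49.2/60.038) = 45.5 × (1/2)^0.81948 ≈ 25.782 mCi.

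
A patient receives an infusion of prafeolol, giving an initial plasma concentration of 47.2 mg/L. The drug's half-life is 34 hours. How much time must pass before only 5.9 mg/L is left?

102 hours

5.9/47.2 = 1/8, so 3 half-lives have elapsed.
t = 3 × 34 = 102 hours.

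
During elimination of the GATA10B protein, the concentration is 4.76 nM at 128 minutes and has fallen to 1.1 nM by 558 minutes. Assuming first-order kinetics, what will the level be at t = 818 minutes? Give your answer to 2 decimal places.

0.45 nM

Over Δt = 558 − 128 = 430 minutes, the level fell by a factor of 4.76/1.1 ≈ 4.3273.
n = log₂(4.3273) ≈ 2.1135 half-lives, so t½ = 430/2.1135 ≈ 203.46 minutes.
From t = 558 to t = 818: 1.1 × (1/2)^((818−558)/203.46) ≈ 0.45363 nM.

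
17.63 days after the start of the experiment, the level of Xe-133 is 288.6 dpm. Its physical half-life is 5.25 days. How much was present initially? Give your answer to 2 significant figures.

Number of half-lives elapsed: n = 17.63/5.25 ≈ 3.3581.
A₀ = A × 2^n = 288.6 × 2^3.3581 = 288.6 × 10.254 ≈ 2959.3 dpm.

3000 dpm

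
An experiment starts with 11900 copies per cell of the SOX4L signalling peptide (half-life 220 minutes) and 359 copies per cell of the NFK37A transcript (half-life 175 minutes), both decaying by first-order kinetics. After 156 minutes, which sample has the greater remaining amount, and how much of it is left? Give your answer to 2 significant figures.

SOX4L signalling peptide: 11900 × (1/2)^0.70909 ≈ 7279.3 copies per cell.
NFK37A transcript: 359 × (1/2)^0.89143 ≈ 193.53 copies per cell.
SOX4L signalling peptide has more remaining, at ≈ 7279.3 copies per cell.

SOX4L signalling peptide, 7300 copies per cell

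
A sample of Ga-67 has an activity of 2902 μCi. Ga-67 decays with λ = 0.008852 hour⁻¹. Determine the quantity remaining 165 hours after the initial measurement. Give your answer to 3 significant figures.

t½ = ln 2 / λ = 0.69315 / 0.008852 ≈ 78.304 hours.
Number of half-lives: n = 165/78.304 ≈ 2.1072.
Remaining = 2902 × (1/2)^2.1072 = 2902 × 0.2321 ≈ 673.56 μCi.

674 μCi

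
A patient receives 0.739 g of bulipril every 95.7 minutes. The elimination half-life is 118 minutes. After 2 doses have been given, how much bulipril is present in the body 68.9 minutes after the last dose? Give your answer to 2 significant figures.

0.77 g

The 2 doses were given 164.6, 68.9 minutes ago.
Total = 0.739·(1/2)^(164.6/118) + 0.739·(1/2)^(68.9/118)
      = 0.28102 + 0.49303 ≈ 0.77405 g.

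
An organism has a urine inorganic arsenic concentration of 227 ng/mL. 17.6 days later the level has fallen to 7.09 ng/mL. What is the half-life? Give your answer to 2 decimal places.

3.52 days

A/A₀ = 7.09/227 ≈ 0.031233.
n = log₂(32.017) ≈ 5.0008 half-lives elapsed in 17.6 days.
t½ = 17.6/5.0008 ≈ 3.5195 days.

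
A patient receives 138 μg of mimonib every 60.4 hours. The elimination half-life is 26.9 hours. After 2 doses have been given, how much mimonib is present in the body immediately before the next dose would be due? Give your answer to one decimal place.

The 2 doses were given 120.8, 60.4 hours ago.
Total = 138·(1/2)^(120.8/26.9) + 138·(1/2)^(60.4/26.9)
      = 6.1382 + 29.105 ≈ 35.243 μg.

35.2 μg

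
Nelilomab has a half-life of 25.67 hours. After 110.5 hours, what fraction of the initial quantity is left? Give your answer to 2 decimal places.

0.05

n = 110.5/25.67 ≈ 4.3046 half-lives.
Fraction remaining = (1/2)^4.3046 ≈ 0.050603.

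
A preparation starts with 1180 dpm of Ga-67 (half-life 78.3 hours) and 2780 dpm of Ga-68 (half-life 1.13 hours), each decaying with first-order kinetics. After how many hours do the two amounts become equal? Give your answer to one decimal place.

1.4 hours

Set 1180·(1/2)^(t/78.3) = 2780·(1/2)^(t/1.13).
Taking log₂: log₂(1180/2780) = t·(1/78.3 − 1/1.13).
log₂(0.42446) = -1.2363; 1/78.3 − 1/1.13 = -0.87218.
t = -1.2363 / -0.87218 ≈ 1.4175 hours.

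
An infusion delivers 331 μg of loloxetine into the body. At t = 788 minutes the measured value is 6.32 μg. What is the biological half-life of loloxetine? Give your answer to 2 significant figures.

A/A₀ = 6.32/331 ≈ 0.019094.
n = log₂(52.373) ≈ 5.7108 half-lives elapsed in 788 minutes.
t½ = 788/5.7108 ≈ 137.99 minutes.

140 minutes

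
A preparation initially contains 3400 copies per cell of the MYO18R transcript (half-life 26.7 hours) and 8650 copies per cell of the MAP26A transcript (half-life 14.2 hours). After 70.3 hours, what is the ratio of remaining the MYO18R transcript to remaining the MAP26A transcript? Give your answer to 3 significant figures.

1.96

MYO18R transcript: 3400 × (1/2)^(70.3/26.7) = 3400 × (1/2)^2.633 ≈ 548.12 copies per cell.
MAP26A transcript: 8650 × (1/2)^(70.3/14.2) = 8650 × (1/2)^4.9507 ≈ 279.71 copies per cell.
Ratio ≈ 548.12 / 279.71 ≈ 1.9596.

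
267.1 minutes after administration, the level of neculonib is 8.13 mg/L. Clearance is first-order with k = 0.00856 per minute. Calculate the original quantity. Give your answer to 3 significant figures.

80.0 mg/L

t½ = ln 2 / k = 0.69315 / 0.00856 ≈ 80.975 minutes.
Number of half-lives elapsed: n = 267.1/80.975 ≈ 3.2985.
A₀ = A × 2^n = 8.13 × 2^3.2985 = 8.13 × 9.8392 ≈ 79.993 mg/L.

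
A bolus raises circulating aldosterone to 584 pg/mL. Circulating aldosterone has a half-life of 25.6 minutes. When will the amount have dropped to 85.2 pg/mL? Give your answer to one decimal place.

71.1 minutes

Fraction remaining = 85.2/584 ≈ 0.14589.
n = log₂(584/85.2) = ln(6.8545)/ln 2 ≈ 2.777 half-lives.
t = n × t½ = 2.777 × 25.6 ≈ 71.092 minutes.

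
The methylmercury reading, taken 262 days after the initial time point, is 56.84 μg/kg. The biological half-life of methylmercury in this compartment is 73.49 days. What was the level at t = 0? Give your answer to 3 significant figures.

673 μg/kg

Number of half-lives elapsed: n = 262/73.49 ≈ 3.5651.
A₀ = A × 2^n = 56.84 × 2^3.5651 = 56.84 × 11.836 ≈ 672.76 μg/kg.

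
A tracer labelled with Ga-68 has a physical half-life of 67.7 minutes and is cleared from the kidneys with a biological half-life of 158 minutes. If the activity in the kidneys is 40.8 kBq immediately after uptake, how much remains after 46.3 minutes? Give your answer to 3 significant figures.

20.7 kBq

1/t_eff = 1/t_phys + 1/t_biol = 1/67.7 + 1/158 = 0.0211 per minute.
t_eff = 67.7 × 158 / (67.7 + 158) ≈ 47.393 minutes.
Remaining = 40.8 × (1/2)^(46.3/47.393) = 40.8 × (1/2)^0.97694 ≈ 20.729 kBq.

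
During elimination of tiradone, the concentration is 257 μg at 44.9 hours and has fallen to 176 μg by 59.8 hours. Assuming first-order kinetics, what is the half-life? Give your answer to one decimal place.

Over Δt = 59.8 − 44.9 = 14.9 hours, the level fell by a factor of 257/176 ≈ 1.4602.
n = log₂(1.4602) ≈ 0.54619 half-lives, so t½ = 14.9/0.54619 ≈ 27.28 hours.

27.3 hours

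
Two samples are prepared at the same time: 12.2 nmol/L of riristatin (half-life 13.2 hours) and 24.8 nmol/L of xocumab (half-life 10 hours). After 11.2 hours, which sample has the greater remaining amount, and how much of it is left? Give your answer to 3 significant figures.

xocumab, 11.4 nmol/L

riristatin: 12.2 × (1/2)^0.84848 ≈ 6.7755 nmol/L.
xocumab: 24.8 × (1/2)^1.12 ≈ 11.41 nmol/L.
Xocumab has more remaining, at ≈ 11.41 nmol/L.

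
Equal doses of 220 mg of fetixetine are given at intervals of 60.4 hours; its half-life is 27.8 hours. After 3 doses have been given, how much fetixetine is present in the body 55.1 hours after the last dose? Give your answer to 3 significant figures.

The 3 doses were given 175.9, 115.5, 55.1 hours ago.
Total = 220·(1/2)^(175.9/27.8) + 220·(1/2)^(115.5/27.8) + 220·(1/2)^(55.1/27.8)
      = 2.7397 + 12.352 + 55.69 ≈ 70.782 mg.

70.8 mg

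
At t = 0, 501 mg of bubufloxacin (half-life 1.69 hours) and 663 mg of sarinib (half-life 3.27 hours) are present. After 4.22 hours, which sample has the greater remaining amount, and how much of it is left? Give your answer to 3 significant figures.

sarinib, 271 mg

bubufloxacin: 501 × (1/2)^2.497 ≈ 88.747 mg.
sarinib: 663 × (1/2)^1.2905 ≈ 271.04 mg.
Sarinib has more remaining, at ≈ 271.04 mg.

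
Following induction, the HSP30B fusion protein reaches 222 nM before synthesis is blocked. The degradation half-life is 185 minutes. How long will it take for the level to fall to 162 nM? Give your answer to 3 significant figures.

Fraction remaining = 162/222 ≈ 0.72973.
n = log₂(222/162) = ln(1.3704)/ln 2 ≈ 0.45457 half-lives.
t = n × t½ = 0.45457 × 185 ≈ 84.095 minutes.

84.1 minutes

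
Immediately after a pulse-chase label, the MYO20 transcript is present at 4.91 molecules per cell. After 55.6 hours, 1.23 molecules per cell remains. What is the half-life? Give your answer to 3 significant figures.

27.8 hours

A/A₀ = 1.23/4.91 ≈ 0.25051.
n = log₂(3.9919) ≈ 1.9971 half-lives elapsed in 55.6 hours.
t½ = 55.6/1.9971 ≈ 27.841 hours.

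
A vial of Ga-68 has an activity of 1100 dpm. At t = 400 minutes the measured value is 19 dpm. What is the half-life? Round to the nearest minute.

A/A₀ = 19/1100 ≈ 0.017273.
n = log₂(57.895) ≈ 5.8554 half-lives elapsed in 400 minutes.
t½ = 400/5.8554 ≈ 68.313 minutes.

68 minutes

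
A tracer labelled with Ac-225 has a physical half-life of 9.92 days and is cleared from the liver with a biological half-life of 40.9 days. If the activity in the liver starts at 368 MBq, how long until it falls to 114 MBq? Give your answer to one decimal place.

1/t_eff = 1/t_phys + 1/t_biol = 1/9.92 + 1/40.9 = 0.12526 per day.
t_eff = 9.92 × 40.9 / (9.92 + 40.9) ≈ 7.9836 days.
n = log₂(368/114) ≈ 1.6907; t = 1.6907 × 7.9836 ≈ 13.498 days.

13.5 days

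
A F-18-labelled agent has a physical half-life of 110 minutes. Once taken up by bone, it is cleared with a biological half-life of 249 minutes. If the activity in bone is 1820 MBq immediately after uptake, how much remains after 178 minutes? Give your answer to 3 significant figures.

1/t_eff = 1/t_phys + 1/t_biol = 1/110 + 1/249 = 0.013107 per minute.
t_eff = 110 × 249 / (110 + 249) ≈ 76.295 minutes.
Remaining = 1820 × (1/2)^(178/76.295) = 1820 × (1/2)^2.333 ≈ 361.21 MBq.

361 MBq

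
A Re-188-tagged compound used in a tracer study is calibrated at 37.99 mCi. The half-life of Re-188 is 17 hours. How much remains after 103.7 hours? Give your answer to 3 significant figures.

Number of half-lives: n = 103.7/17 ≈ 6.1.
Remaining = 37.99 × (1/2)^6.1 = 37.99 × 0.014579 ≈ 0.55384 mCi.

0.554 mCi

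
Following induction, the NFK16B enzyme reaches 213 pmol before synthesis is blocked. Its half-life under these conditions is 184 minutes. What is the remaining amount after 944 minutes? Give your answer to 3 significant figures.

6.08 pmol

Number of half-lives: n = 944/184 ≈ 5.1304.
Remaining = 213 × (1/2)^5.1304 = 213 × 0.028549 ≈ 6.0809 pmol.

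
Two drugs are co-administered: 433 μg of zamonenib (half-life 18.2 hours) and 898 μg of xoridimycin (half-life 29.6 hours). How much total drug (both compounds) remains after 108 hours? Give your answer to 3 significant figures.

zamonenib: 433 × (1/2)^(108/18.2) = 433 × (1/2)^5.9341 ≈ 7.082 μg.
xoridimycin: 898 × (1/2)^(108/29.6) = 898 × (1/2)^3.6486 ≈ 71.602 μg.
Total = 7.082 + 71.602 ≈ 78.684 μg.

78.7 μg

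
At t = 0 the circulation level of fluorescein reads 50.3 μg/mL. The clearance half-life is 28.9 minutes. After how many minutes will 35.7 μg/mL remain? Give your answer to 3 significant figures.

14.3 minutes

Fraction remaining = 35.7/50.3 ≈ 0.70974.
n = log₂(50.3/35.7) = ln(1.409)/ln 2 ≈ 0.49463 half-lives.
t = n × t½ = 0.49463 × 28.9 ≈ 14.295 minutes.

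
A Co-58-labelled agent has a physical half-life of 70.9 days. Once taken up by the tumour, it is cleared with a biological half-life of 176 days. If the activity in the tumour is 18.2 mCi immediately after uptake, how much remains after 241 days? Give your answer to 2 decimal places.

1/t_eff = 1/t_phys + 1/t_biol = 1/70.9 + 1/176 = 0.019786 per day.
t_eff = 70.9 × 176 / (70.9 + 176) ≈ 50.54 days.
Remaining = 18.2 × (1/2)^(241/50.54) = 18.2 × (1/2)^4.7685 ≈ 0.66776 mCi.

0.67 mCi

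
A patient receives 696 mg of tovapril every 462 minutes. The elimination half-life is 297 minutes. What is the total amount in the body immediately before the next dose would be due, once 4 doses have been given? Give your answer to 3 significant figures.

The 4 doses were given 1848, 1386, 924, 462 minutes ago.
Total = 696·(1/2)^(1848/297) + 696·(1/2)^(1386/297) + 696·(1/2)^(924/297) + 696·(1/2)^(462/297)
      = 9.3225 + 27.403 + 80.551 + 236.78 ≈ 354.05 mg.

354 mg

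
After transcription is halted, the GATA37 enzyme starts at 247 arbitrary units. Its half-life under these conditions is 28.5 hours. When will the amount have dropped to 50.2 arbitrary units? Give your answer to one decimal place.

Fraction remaining = 50.2/247 ≈ 0.20324.
n = log₂(247/50.2) = ln(4.9203)/ln 2 ≈ 2.2988 half-lives.
t = n × t½ = 2.2988 × 28.5 ≈ 65.514 hours.

65.5 hours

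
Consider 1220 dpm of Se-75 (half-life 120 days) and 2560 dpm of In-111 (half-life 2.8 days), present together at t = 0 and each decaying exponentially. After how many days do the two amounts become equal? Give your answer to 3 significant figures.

3.07 days

Set 1220·(1/2)^(t/120) = 2560·(1/2)^(t/2.8).
Taking log₂: log₂(1220/2560) = t·(1/120 − 1/2.8).
log₂(0.47656) = -1.0693; 1/120 − 1/2.8 = -0.34881.
t = -1.0693 / -0.34881 ≈ 3.0655 days.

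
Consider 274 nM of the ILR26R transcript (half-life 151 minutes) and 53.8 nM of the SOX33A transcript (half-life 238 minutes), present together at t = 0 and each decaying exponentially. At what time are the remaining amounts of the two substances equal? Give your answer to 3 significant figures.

970 minutes

Set 274·(1/2)^(t/151) = 53.8·(1/2)^(t/238).
Taking log₂: log₂(274/53.8) = t·(1/151 − 1/238).
log₂(5.0929) = 2.3485; 1/151 − 1/238 = 0.0024208.
t = 2.3485 / 0.0024208 ≈ 970.12 minutes.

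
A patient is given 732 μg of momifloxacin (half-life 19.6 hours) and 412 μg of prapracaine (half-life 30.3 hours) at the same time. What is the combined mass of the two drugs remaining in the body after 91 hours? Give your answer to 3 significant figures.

80.7 μg

momifloxacin: 732 × (1/2)^(91/19.6) = 732 × (1/2)^4.6429 ≈ 29.3 μg.
prapracaine: 412 × (1/2)^(91/30.3) = 412 × (1/2)^3.0033 ≈ 51.382 μg.
Total = 29.3 + 51.382 ≈ 80.683 μg.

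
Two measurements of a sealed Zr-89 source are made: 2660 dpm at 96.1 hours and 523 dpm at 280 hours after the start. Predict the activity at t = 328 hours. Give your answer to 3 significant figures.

Over Δt = 280 − 96.1 = 183.9 hours, the level fell by a factor of 2660/523 ≈ 5.086.
n = log₂(5.086) ≈ 2.3465 half-lives, so t½ = 183.9/2.3465 ≈ 78.371 hours.
From t = 280 to t = 328: 523 × (1/2)^((328−280)/78.371) ≈ 342.08 dpm.

342 dpm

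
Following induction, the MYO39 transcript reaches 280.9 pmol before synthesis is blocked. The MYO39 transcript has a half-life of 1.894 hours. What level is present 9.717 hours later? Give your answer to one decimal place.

Number of half-lives: n = 9.717/1.894 ≈ 5.1304.
Remaining = 280.9 × (1/2)^5.1304 = 280.9 × 0.028549 ≈ 8.0194 pmol.

8.0 pmol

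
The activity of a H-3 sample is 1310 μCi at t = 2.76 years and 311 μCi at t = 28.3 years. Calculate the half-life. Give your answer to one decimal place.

Over Δt = 28.3 − 2.76 = 25.54 years, the level fell by a factor of 1310/311 ≈ 4.2122.
n = log₂(4.2122) ≈ 2.0746 half-lives, so t½ = 25.54/2.0746 ≈ 12.311 years.

12.3 years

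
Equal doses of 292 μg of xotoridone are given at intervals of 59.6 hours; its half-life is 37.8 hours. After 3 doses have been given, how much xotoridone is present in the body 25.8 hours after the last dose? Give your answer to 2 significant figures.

260 μg

The 3 doses were given 145, 85.4, 25.8 hours ago.
Total = 292·(1/2)^(145/37.8) + 292·(1/2)^(85.4/37.8) + 292·(1/2)^(25.8/37.8)
      = 20.447 + 60.993 + 181.94 ≈ 263.38 μg.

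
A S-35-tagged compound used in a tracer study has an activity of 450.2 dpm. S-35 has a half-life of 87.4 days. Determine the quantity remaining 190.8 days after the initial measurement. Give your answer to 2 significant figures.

Number of half-lives: n = 190.8/87.4 ≈ 2.1831.
Remaining = 450.2 × (1/2)^2.1831 = 450.2 × 0.22021 ≈ 99.137 dpm.

99 dpm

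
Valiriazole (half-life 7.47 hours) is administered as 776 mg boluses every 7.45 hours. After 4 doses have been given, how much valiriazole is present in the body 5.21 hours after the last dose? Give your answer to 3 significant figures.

The 4 doses were given 27.56, 20.11, 12.66, 5.21 hours ago.
Total = 776·(1/2)^(27.56/7.47) + 776·(1/2)^(20.11/7.47) + 776·(1/2)^(12.66/7.47) + 776·(1/2)^(5.21/7.47)
      = 60.15 + 120.08 + 239.71 + 478.53 ≈ 898.46 mg.

898 mg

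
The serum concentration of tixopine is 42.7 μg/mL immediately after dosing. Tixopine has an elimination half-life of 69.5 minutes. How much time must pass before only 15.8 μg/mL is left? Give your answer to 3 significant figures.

Fraction remaining = 15.8/42.7 ≈ 0.37002.
n = log₂(42.7/15.8) = ln(2.7025)/ln 2 ≈ 1.4343 half-lives.
t = n × t½ = 1.4343 × 69.5 ≈ 99.685 minutes.

99.7 minutes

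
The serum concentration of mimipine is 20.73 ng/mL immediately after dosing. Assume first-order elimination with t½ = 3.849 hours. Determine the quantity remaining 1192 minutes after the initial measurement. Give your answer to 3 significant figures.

Convert the elapsed time: 1192 minutes = 19.8667 hours.
Number of half-lives: n = 19.8667/3.849 ≈ 5.1615.
Remaining = 20.73 × (1/2)^5.1615 = 20.73 × 0.02794 ≈ 0.5792 ng/mL.

0.579 ng/mL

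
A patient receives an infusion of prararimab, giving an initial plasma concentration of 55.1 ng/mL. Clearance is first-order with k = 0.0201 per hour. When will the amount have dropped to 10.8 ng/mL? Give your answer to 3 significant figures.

t½ = ln 2 / k = 0.69315 / 0.0201 ≈ 34.485 hours.
Fraction remaining = 10.8/55.1 ≈ 0.19601.
n = log₂(55.1/10.8) = ln(5.1019)/ln 2 ≈ 2.351 half-lives.
t = n × t½ = 2.351 × 34.485 ≈ 81.075 hours.

81.1 hours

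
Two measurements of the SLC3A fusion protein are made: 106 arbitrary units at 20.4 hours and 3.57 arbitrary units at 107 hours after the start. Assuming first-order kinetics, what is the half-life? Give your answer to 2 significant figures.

Over Δt = 107 − 20.4 = 86.6 hours, the level fell by a factor of 106/3.57 ≈ 29.692.
n = log₂(29.692) ≈ 4.892 half-lives, so t½ = 86.6/4.892 ≈ 17.702 hours.

18 hours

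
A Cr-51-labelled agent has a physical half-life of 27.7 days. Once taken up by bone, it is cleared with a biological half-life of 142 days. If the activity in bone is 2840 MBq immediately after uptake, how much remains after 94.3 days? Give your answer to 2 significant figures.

1/t_eff = 1/t_phys + 1/t_biol = 1/27.7 + 1/142 = 0.043143 per day.
t_eff = 27.7 × 142 / (27.7 + 142) ≈ 23.179 days.
Remaining = 2840 × (1/2)^(94.3/23.179) = 2840 × (1/2)^4.0684 ≈ 169.28 MBq.

170 MBq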